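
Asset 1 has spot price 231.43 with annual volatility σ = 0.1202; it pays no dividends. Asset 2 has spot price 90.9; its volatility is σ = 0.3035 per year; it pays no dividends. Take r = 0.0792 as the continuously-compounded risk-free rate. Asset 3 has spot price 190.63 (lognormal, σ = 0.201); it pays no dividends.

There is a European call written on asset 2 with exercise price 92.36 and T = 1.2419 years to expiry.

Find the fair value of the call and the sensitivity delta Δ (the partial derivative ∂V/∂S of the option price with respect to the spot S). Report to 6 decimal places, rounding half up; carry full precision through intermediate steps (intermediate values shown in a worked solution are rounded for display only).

price = 15.662981
Δ = 0.660127

σ√T = 0.3035·√1.2419 = 0.338222
d₁ = (ln(S/K) + (r+σ²/2)T) / (σ√T) = (ln(90.9/92.36) + (0.0792+0.3035²/2)·1.2419) / 0.338222 = (-0.015934 + 0.155556) / 0.338222 = 0.412810
d₂ = d₁ − σ√T = 0.412810 − 0.338222 = 0.074588
e^{−rT} = 0.906324
N(d₁) = 0.660127,  N(d₂) = 0.529729
Call price V = S·N(d₁) − K·e^{−rT}·N(d₂) = 60.005565 − 44.342584 = 15.662981
Δ = N(d₁) = 0.660127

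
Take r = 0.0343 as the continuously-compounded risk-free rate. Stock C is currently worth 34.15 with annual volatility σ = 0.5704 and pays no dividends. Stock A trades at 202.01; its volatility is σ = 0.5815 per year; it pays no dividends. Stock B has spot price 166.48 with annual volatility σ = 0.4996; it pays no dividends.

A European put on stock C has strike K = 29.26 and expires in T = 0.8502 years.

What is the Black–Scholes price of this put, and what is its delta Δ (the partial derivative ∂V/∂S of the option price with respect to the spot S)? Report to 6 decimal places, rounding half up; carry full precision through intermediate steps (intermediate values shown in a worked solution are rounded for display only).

price = 4.005386
Δ = -0.270185

σ√T = 0.5704·√0.8502 = 0.525945
d₁ = (ln(S/K) + (r+σ²/2)T) / (σ√T) = (ln(34.15/29.26) + (0.0343+0.5704²/2)·0.8502) / 0.525945 = (0.154541 + 0.167471) / 0.525945 = 0.612254
d₂ = d₁ − σ√T = 0.612254 − 0.525945 = 0.086310
e^{−rT} = 0.971259
N(−d₁) = 0.270185,  N(−d₂) = 0.465610
Put price V = K·e^{−rT}·N(−d₂) − S·N(−d₁) = 13.232195 − 9.226808 = 4.005386
Δ = −N(−d₁) = -0.270185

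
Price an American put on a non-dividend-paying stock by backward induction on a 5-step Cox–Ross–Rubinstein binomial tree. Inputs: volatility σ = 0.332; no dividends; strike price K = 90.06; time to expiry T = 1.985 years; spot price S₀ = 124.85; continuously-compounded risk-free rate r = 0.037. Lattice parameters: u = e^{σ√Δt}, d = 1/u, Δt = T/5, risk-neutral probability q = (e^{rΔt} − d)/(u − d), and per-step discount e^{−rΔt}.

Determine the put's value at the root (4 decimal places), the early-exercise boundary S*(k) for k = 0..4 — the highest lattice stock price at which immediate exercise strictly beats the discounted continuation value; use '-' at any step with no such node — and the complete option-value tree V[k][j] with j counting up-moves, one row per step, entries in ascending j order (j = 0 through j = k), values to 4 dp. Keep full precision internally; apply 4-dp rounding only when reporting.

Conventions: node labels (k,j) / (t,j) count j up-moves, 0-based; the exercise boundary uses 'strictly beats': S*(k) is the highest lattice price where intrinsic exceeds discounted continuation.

Δt=0.39700, u=1.23267, d=0.81124, q=0.48301, disc=e^(-rΔt)=0.98542
k=5 terminal: V=max(K-S,0) → 46.1922 23.4034 0.0000 0.0000 0.0000 0.0000
k=4: j=0 S=54.0748 intr=35.9852 cont=34.6720 V=35.9852[EX]; j=1 S=82.1659 intr=7.8941 cont=11.9230 V=11.9230[hold]; j=2 S=124.8500 intr=0.0000 cont=0.0000 V=0.0000[hold]; j=3 S=189.7079 intr=0.0000 cont=0.0000 V=0.0000[hold]; j=4 S=288.2587 intr=0.0000 cont=0.0000 V=0.0000[hold]  S*(4)=54.0748
k=3: j=0 S=66.6566 intr=23.4034 cont=24.0078 V=24.0078[hold]; j=1 S=101.2838 intr=0.0000 cont=6.0742 V=6.0742[hold]; j=2 S=153.8994 intr=0.0000 cont=0.0000 V=0.0000[hold]; j=3 S=233.8482 intr=0.0000 cont=0.0000 V=0.0000[hold]  S*(3)=-
k=2: j=0 S=82.1659 intr=7.8941 cont=15.1220 V=15.1220[hold]; j=1 S=124.8500 intr=0.0000 cont=3.0946 V=3.0946[hold]; j=2 S=189.7079 intr=0.0000 cont=0.0000 V=0.0000[hold]  S*(2)=-
k=1: j=0 S=101.2838 intr=0.0000 cont=9.1769 V=9.1769[hold]; j=1 S=153.8994 intr=0.0000 cont=1.5765 V=1.5765[hold]  S*(1)=-
k=0: j=0 S=124.8500 intr=0.0000 cont=5.4256 V=5.4256[hold]  S*(0)=-

price = 5.4256
boundary = - - - - 54.0748
tree:
5.4256
9.1769 1.5765
15.1220 3.0946 0.0000
24.0078 6.0742 0.0000 0.0000
35.9852 11.9230 0.0000 0.0000 0.0000
46.1922 23.4034 0.0000 0.0000 0.0000 0.0000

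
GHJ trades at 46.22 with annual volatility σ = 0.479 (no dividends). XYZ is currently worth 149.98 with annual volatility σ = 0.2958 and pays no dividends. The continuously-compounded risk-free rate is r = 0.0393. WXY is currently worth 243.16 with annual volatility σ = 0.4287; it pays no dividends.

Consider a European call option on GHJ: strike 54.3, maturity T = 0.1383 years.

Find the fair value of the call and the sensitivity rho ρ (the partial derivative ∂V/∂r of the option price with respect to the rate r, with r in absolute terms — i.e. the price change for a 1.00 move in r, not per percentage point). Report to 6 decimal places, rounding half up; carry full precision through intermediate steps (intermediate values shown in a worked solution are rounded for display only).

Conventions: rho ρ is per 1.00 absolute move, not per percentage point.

price = 0.935082
ρ = 1.253107

σ√T = 0.479·√0.1383 = 0.178134
d₁ = (ln(S/K) + (r+σ²/2)T) / (σ√T) = (ln(46.22/54.3) + (0.0393+0.479²/2)·0.1383) / 0.178134 = (-0.161112 + 0.021301) / 0.178134 = -0.784862
d₂ = d₁ − σ√T = -0.784862 − 0.178134 = -0.962996
e^{−rT} = 0.994580
N(d₁) = 0.216267,  N(d₂) = 0.167775
Call price V = S·N(d₁) − K·e^{−rT}·N(d₂) = 9.995868 − 9.060786 = 0.935082
ρ = K·T·e^{−rT}·N(d₂) = 1.253107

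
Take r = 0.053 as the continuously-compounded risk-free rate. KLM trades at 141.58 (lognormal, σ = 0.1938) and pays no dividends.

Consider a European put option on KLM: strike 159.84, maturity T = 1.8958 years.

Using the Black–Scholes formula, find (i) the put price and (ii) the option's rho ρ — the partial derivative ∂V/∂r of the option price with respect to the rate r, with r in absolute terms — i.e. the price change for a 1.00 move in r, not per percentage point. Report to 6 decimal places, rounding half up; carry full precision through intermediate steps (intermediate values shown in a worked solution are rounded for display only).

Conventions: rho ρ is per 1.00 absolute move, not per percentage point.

σ√T = 0.1938·√1.8958 = 0.266839
d₁ = (ln(S/K) + (r+σ²/2)T) / (σ√T) = (ln(141.58/159.84) + (0.053+0.1938²/2)·1.8958) / 0.266839 = (-0.121308 + 0.136079) / 0.266839 = 0.055354
d₂ = d₁ − σ√T = 0.055354 − 0.266839 = -0.211485
e^{−rT} = 0.904406
N(−d₁) = 0.477928,  N(−d₂) = 0.583746
Put price V = K·e^{−rT}·N(−d₂) − S·N(−d₁) = 84.386388 − 67.665072 = 16.721316
ρ = −K·T·e^{−rT}·N(−d₂) = -159.979714

price = 16.721316
ρ = -159.979714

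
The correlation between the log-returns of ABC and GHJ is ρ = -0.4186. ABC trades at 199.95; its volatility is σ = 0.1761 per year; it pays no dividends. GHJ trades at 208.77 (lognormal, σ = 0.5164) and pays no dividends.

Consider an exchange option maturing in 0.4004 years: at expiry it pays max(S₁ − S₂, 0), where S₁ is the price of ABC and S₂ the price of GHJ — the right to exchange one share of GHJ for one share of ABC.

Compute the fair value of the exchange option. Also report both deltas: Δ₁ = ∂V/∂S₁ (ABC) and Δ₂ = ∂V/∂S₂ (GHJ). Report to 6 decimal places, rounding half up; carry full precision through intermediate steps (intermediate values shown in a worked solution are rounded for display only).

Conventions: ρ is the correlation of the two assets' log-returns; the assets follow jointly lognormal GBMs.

σ_eff = √(σ₁² + σ₂² − 2ρσ₁σ₂) = √(0.1761² + 0.5164² − 2·-0.4186·0.1761·0.5164) = 0.611403
d₁ = (ln(S₁/S₂) + (q₂ − q₁ + σ_eff²/2)T) / (σ_eff√T) = (ln(199.95/208.77) + (0.0 − 0.0 + 0.186907)·0.4004) / 0.386878 = 0.081865
d₂ = d₁ − σ_eff√T = 0.081865 − 0.386878 = -0.305014
N(d₁) = 0.532623,  N(d₂) = 0.380178
V = S₁·e^{−q₁T}·N(d₁) − S₂·e^{−q₂T}·N(d₂) = 106.497927 − 79.369717 = 27.128210
Key observation: no risk-free rate is needed — with the second asset as numeraire the exchange option is a call on the ratio S₁/S₂, and r cancels out of the value.
Δ₁ = e^{−q₁T}·N(d₁) = 0.532623;  Δ₂ = −e^{−q₂T}·N(d₂) = -0.380178

exchange price = 27.128210
Δ1 = 0.532623
Δ2 = -0.380178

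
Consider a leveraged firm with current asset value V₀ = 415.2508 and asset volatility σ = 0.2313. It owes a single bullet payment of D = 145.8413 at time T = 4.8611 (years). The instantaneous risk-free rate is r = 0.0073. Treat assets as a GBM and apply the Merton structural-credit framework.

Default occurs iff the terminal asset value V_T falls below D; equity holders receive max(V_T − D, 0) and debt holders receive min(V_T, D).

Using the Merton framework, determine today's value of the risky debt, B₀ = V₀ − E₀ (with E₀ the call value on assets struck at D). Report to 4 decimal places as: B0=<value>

B0=140.0244

Apply the equity-as-call identities (strike 145.8413, horizon 4.8611 years):
d₁ = [ln(V₀/D) + (r + σ²/2)T] / (σ√T)
   = [ln(415.2508/145.8413) + (0.0073 + 0.5·0.2313²)·4.8611] / (0.2313·√4.8611)
   = [1.046364 + 0.165520] / 0.509968 = 2.376391
d₂ = d₁ − σ√T = 2.376391 − 0.509968 = 1.866423
N(d₁) = 0.991259,  N(d₂) = 0.969009,  e^(−rT) = 0.965136
E₀ = V₀·N(d₁) − D·e^(−rT)·N(d₂)
   = 415.2508·0.991259 − 145.8413·0.965136·0.969009 = 275.226386
B₀ = V₀ − E₀ = 415.2508 − 275.226386 = 140.024414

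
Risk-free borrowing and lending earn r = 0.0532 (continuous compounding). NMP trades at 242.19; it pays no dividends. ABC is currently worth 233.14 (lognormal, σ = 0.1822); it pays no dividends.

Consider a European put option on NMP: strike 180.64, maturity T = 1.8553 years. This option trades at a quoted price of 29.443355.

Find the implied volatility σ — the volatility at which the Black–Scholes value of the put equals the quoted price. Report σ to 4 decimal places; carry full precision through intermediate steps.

sigma = 0.5727

At σ = 0.5727 the Black–Scholes value reproduces the quote:
σ√T = 0.5727·√1.8553 = 0.780071
d₁ = (ln(S/K) + (r+σ²/2)T) / (σ√T) = (ln(242.19/180.64) + (0.0532+0.5727²/2)·1.8553) / 0.780071 = (0.293216 + 0.402958) / 0.780071 = 0.892449
d₂ = d₁ − σ√T = 0.892449 − 0.780071 = 0.112378
e^{−rT} = 0.906013
N(−d₁) = 0.186076,  N(−d₂) = 0.455262
V = K·e^{−rT}·N(−d₂) − S·N(−d₁) = 74.509125 − 45.065770 = 29.443355 (matching the quote); vega is positive throughout, so no other σ reproduces this price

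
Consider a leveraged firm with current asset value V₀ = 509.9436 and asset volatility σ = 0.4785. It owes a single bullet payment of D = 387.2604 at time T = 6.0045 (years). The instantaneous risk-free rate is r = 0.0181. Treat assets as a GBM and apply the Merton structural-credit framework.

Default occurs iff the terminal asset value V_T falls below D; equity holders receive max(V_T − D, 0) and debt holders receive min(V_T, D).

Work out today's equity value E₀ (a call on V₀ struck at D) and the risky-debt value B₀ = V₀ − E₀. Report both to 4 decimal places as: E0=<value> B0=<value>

Work the structural quantities from V₀ = 509.9436 against face 387.2604:
d₁ = [ln(V₀/D) + (r + σ²/2)T] / (σ√T)
   = [ln(509.9436/387.2604) + (0.0181 + 0.5·0.4785²)·6.0045] / (0.4785·√6.0045)
   = [0.275203 + 0.796083] / 1.172520 = 0.913661
d₂ = d₁ − σ√T = 0.913661 − 1.172520 = -0.258859
N(d₁) = 0.819553,  N(d₂) = 0.397872,  e^(−rT) = 0.897016
E₀ = V₀·N(d₁) − D·e^(−rT)·N(d₂)
   = 509.9436·0.819553 − 387.2604·0.897016·0.397872 = 279.713279
B₀ = V₀ − E₀ = 509.9436 − 279.713279 = 230.230321

E0=279.7133 B0=230.2303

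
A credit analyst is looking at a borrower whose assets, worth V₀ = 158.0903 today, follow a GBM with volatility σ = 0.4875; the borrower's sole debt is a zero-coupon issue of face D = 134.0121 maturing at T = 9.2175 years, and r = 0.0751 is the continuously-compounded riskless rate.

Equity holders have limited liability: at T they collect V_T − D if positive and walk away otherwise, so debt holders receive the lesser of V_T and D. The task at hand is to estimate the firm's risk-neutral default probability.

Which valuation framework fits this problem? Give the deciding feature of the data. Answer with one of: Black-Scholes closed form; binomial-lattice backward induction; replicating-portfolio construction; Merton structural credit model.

Key observation: the data describe a firm's assets (V₀ = 158.0903, GBM) and a single zero-coupon debt of face 134.0121, so credit quantities follow from equity-as-call in the structural model.

framework: Merton structural credit model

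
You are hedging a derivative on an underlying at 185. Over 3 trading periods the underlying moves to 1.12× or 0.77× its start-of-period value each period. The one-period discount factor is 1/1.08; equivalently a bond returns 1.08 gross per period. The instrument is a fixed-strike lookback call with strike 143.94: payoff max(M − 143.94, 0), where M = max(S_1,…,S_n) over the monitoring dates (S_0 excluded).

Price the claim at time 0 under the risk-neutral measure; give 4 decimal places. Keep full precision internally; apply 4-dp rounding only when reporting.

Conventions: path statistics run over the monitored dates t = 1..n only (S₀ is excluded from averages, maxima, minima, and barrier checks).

price = 77.9395

Risk-neutral up-probability p* = (R−d)/(u−d) = (1.08−0.77)/(1.12−0.77) = 0.8857; the claim prices as the p*-weighted sum of path payoffs discounted by R^3.
Enumerate all 2^3 = 8 price paths (U = up ×1.12, D = down ×0.77); each path with k up-moves has probability p*^k·(1−p*)^(3−k).
DDD: M=142.4500, payoff=0.0000, prob=0.001493
UDD: M=207.2000, payoff=63.2600, prob=0.011569
DUD: M=159.5440, payoff=15.6040, prob=0.011569
UUD: M=232.0640, payoff=88.1240, prob=0.089656
DDU: M=142.4500, payoff=0.0000, prob=0.011569
UDU: M=207.2000, payoff=63.2600, prob=0.089656
DUU: M=178.6893, payoff=34.7493, prob=0.089656
UUU: M=259.9117, payoff=115.9717, prob=0.694834
Price = Σ prob·payoff / R^3 = 98.181346 / 1.259712 = 77.9395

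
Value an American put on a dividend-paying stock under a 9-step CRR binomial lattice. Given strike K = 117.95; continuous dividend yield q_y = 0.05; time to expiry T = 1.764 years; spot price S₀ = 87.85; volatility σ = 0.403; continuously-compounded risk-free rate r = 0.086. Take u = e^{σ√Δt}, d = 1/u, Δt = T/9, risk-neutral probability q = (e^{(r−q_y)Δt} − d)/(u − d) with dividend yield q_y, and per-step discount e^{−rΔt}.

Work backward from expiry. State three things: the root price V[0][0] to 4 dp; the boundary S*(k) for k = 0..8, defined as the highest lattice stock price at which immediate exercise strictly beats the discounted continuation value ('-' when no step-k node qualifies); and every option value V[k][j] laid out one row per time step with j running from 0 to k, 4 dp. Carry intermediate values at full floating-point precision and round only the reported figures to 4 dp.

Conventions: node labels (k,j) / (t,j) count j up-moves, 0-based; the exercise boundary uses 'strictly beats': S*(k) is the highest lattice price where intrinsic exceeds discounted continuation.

Δt=0.19600, u=1.19532, d=0.83659, q=0.47525, disc=e^(-rΔt)=0.98329
k=9 terminal: V=max(K-S,0) → 100.3149 92.7531 81.9488 66.5117 44.4552 12.9410 0.0000 0.0000 0.0000 0.0000
k=8: j=0 S=21.0796 intr=96.8704 cont=95.1045 V=96.8704[EX]; j=1 S=30.1184 intr=87.8316 cont=86.1538 V=87.8316[EX]; j=2 S=43.0330 intr=74.9170 cont=73.3651 V=74.9170[EX]; j=3 S=61.4854 intr=56.4646 cont=55.0927 V=56.4646[EX]; j=4 S=87.8500 intr=30.1000 cont=28.9852 V=30.1000[EX]; j=5 S=125.5196 intr=0.0000 cont=6.6772 V=6.6772[hold]; j=6 S=179.3418 intr=0.0000 cont=0.0000 V=0.0000[hold]; j=7 S=256.2427 intr=0.0000 cont=0.0000 V=0.0000[hold]; j=8 S=366.1183 intr=0.0000 cont=0.0000 V=0.0000[hold]  S*(8)=87.8500
k=7: j=0 S=25.1969 intr=92.7531 cont=91.0273 V=92.7531[EX]; j=1 S=36.0012 intr=81.9488 cont=80.3284 V=81.9488[EX]; j=2 S=51.4383 intr=66.5117 cont=65.0418 V=66.5117[EX]; j=3 S=73.4948 intr=44.4552 cont=43.2004 V=44.4552[EX]; j=4 S=105.0090 intr=12.9410 cont=18.6512 V=18.6512[hold]; j=5 S=150.0364 intr=0.0000 cont=3.4453 V=3.4453[hold]; j=6 S=214.3713 intr=0.0000 cont=0.0000 V=0.0000[hold]; j=7 S=306.2926 intr=0.0000 cont=0.0000 V=0.0000[hold]  S*(7)=73.4948
k=6: j=0 S=30.1184 intr=87.8316 cont=86.1538 V=87.8316[EX]; j=1 S=43.0330 intr=74.9170 cont=73.3651 V=74.9170[EX]; j=2 S=61.4854 intr=56.4646 cont=55.0927 V=56.4646[EX]; j=3 S=87.8500 intr=30.1000 cont=31.6537 V=31.6537[hold]; j=4 S=125.5196 intr=0.0000 cont=11.2336 V=11.2336[hold]; j=5 S=179.3418 intr=0.0000 cont=1.7777 V=1.7777[hold]; j=6 S=256.2427 intr=0.0000 cont=0.0000 V=0.0000[hold]  S*(6)=61.4854
k=5: j=0 S=36.0012 intr=81.9488 cont=80.3284 V=81.9488[EX]; j=1 S=51.4383 intr=66.5117 cont=65.0418 V=66.5117[EX]; j=2 S=73.4948 intr=44.4552 cont=43.9264 V=44.4552[EX]; j=3 S=105.0090 intr=12.9410 cont=21.5821 V=21.5821[hold]; j=4 S=150.0364 intr=0.0000 cont=6.6270 V=6.6270[hold]; j=5 S=214.3713 intr=0.0000 cont=0.9172 V=0.9172[hold]  S*(5)=73.4948
k=4: j=0 S=43.0330 intr=74.9170 cont=73.3651 V=74.9170[EX]; j=1 S=61.4854 intr=56.4646 cont=55.0927 V=56.4646[EX]; j=2 S=87.8500 intr=30.1000 cont=33.0233 V=33.0233[hold]; j=3 S=125.5196 intr=0.0000 cont=14.2327 V=14.2327[hold]; j=4 S=179.3418 intr=0.0000 cont=3.8480 V=3.8480[hold]  S*(4)=61.4854
k=3: j=0 S=51.4383 intr=66.5117 cont=65.0418 V=66.5117[EX]; j=1 S=73.4948 intr=44.4552 cont=44.5665 V=44.5665[hold]; j=2 S=105.0090 intr=12.9410 cont=23.6903 V=23.6903[hold]; j=3 S=150.0364 intr=0.0000 cont=9.1419 V=9.1419[hold]  S*(3)=51.4383
k=2: j=0 S=61.4854 intr=56.4646 cont=55.1448 V=56.4646[EX]; j=1 S=87.8500 intr=30.1000 cont=34.0659 V=34.0659[hold]; j=2 S=125.5196 intr=0.0000 cont=16.4957 V=16.4957[hold]  S*(2)=61.4854
k=1: j=0 S=73.4948 intr=44.4552 cont=45.0537 V=45.0537[hold]; j=1 S=105.0090 intr=12.9410 cont=25.2858 V=25.2858[hold]  S*(1)=-
k=0: j=0 S=87.8500 intr=30.1000 cont=35.0629 V=35.0629[hold]  S*(0)=-

price = 35.0629
boundary = - - 61.4854 51.4383 61.4854 73.4948 61.4854 73.4948 87.8500
tree:
35.0629
45.0537 25.2858
56.4646 34.0659 16.4957
66.5117 44.5665 23.6903 9.1419
74.9170 56.4646 33.0233 14.2327 3.8480
81.9488 66.5117 44.4552 21.5821 6.6270 0.9172
87.8316 74.9170 56.4646 31.6537 11.2336 1.7777 0.0000
92.7531 81.9488 66.5117 44.4552 18.6512 3.4453 0.0000 0.0000
96.8704 87.8316 74.9170 56.4646 30.1000 6.6772 0.0000 0.0000 0.0000
100.3149 92.7531 81.9488 66.5117 44.4552 12.9410 0.0000 0.0000 0.0000 0.0000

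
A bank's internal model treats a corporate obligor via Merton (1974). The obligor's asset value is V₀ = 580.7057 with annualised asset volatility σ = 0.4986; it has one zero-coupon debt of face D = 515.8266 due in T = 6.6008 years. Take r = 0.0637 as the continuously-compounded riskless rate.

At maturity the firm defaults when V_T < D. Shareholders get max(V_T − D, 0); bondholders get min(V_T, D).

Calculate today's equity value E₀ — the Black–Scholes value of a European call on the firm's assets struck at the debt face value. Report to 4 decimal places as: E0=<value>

E0=356.9972

Equity is a call on the firm's assets struck at D = 515.8266:
d₁ = [ln(V₀/D) + (r + σ²/2)T] / (σ√T)
   = [ln(580.7057/515.8266) + (0.0637 + 0.5·0.4986²)·6.6008] / (0.4986·√6.6008)
   = [0.118473 + 1.240957] / 1.281004 = 1.061222
d₂ = d₁ − σ√T = 1.061222 − 1.281004 = -0.219782
N(d₁) = 0.855706,  N(d₂) = 0.413021,  e^(−rT) = 0.656737
E₀ = V₀·N(d₁) − D·e^(−rT)·N(d₂)
   = 580.7057·0.855706 − 515.8266·0.656737·0.413021 = 356.997177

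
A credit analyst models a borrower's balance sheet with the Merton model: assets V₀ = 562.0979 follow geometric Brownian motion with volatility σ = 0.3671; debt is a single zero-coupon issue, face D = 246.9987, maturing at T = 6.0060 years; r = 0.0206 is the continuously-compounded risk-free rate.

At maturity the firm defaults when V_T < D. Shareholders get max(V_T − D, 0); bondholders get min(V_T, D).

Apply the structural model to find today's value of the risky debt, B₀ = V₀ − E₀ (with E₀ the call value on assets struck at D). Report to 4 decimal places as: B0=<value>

Work the structural quantities from V₀ = 562.0979 against face 246.9987:
d₁ = [ln(V₀/D) + (r + σ²/2)T] / (σ√T)
   = [ln(562.0979/246.9987) + (0.0206 + 0.5·0.3671²)·6.0060] / (0.3671·√6.0060)
   = [0.822293 + 0.528415] / 0.899657 = 1.501359
d₂ = d₁ − σ√T = 1.501359 − 0.899657 = 0.601701
N(d₁) = 0.933369,  N(d₂) = 0.726314,  e^(−rT) = 0.883624
E₀ = V₀·N(d₁) − D·e^(−rT)·N(d₂)
   = 562.0979·0.933369 − 246.9987·0.883624·0.726314 = 366.123690
B₀ = V₀ − E₀ = 562.0979 − 366.123690 = 195.974210

B0=195.9742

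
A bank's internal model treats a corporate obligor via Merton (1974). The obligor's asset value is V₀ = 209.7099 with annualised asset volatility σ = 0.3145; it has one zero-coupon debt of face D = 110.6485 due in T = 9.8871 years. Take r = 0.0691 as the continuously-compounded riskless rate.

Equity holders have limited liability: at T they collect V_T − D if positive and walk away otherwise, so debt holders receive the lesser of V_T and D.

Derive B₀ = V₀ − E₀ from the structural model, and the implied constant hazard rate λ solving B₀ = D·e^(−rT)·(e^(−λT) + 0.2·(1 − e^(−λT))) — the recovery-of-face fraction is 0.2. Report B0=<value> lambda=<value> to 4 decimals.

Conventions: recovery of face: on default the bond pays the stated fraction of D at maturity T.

B0=51.7451 lambda=0.0098

Work the structural quantities from V₀ = 209.7099 against face 110.6485:
d₁ = [ln(V₀/D) + (r + σ²/2)T] / (σ√T)
   = [ln(209.7099/110.6485) + (0.0691 + 0.5·0.3145²)·9.8871] / (0.3145·√9.8871)
   = [0.639367 + 1.172166] / 0.988906 = 1.831855
d₂ = d₁ − σ√T = 1.831855 − 0.988906 = 0.842949
N(d₁) = 0.966514,  N(d₂) = 0.800372,  e^(−rT) = 0.504999
E₀ = V₀·N(d₁) − D·e^(−rT)·N(d₂)
   = 209.7099·0.966514 − 110.6485·0.504999·0.800372 = 157.964776
B₀ = V₀ − E₀ = 209.7099 − 157.964776 = 51.745124
e^(−λT) = (B₀·e^(rT)/D − 0.2)/(1 − 0.2) = (51.7451·1.980202/110.6485 − 0.2)/0.8 = 0.90755890
λ = −ln(0.90755890)/9.8871 = 0.009810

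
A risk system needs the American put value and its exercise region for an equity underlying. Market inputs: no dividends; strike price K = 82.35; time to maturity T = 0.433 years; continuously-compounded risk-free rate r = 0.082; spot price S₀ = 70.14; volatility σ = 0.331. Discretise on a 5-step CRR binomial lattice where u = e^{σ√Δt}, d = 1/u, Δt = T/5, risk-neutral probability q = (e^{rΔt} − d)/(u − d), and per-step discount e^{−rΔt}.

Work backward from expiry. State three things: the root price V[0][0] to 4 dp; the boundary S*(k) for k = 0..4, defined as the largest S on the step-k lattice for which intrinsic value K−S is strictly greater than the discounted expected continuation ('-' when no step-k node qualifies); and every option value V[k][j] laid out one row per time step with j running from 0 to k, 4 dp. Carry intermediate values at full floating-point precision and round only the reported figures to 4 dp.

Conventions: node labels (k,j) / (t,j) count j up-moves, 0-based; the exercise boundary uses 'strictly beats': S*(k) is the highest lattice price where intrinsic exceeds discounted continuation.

Δt=0.08660, u=1.10231, d=0.90719, q=0.51219, disc=e^(-rΔt)=0.99292
k=5 terminal: V=max(K-S,0) → 39.2526 29.9831 18.7199 5.0341 0.0000 0.0000
k=4: j=0 S=47.5066 intr=34.8434 cont=34.2607 V=34.8434[EX]; j=1 S=57.7244 intr=24.6256 cont=24.0428 V=24.6256[EX]; j=2 S=70.1400 intr=12.2100 cont=11.6273 V=12.2100[EX]; j=3 S=85.2259 intr=0.0000 cont=2.4383 V=2.4383[hold]; j=4 S=103.5566 intr=0.0000 cont=0.0000 V=0.0000[hold]  S*(4)=70.1400
k=3: j=0 S=52.3669 intr=29.9831 cont=29.4004 V=29.9831[EX]; j=1 S=63.6301 intr=18.7199 cont=18.1372 V=18.7199[EX]; j=2 S=77.3159 intr=5.0341 cont=7.1540 V=7.1540[hold]; j=3 S=93.9452 intr=0.0000 cont=1.1810 V=1.1810[hold]  S*(3)=63.6301
k=2: j=0 S=57.7244 intr=24.6256 cont=24.0428 V=24.6256[EX]; j=1 S=70.1400 intr=12.2100 cont=12.7054 V=12.7054[hold]; j=2 S=85.2259 intr=0.0000 cont=4.0657 V=4.0657[hold]  S*(2)=57.7244
k=1: j=0 S=63.6301 intr=18.7199 cont=18.3891 V=18.7199[EX]; j=1 S=77.3159 intr=5.0341 cont=8.2217 V=8.2217[hold]  S*(1)=63.6301
k=0: j=0 S=70.1400 intr=12.2100 cont=13.2484 V=13.2484[hold]  S*(0)=-

price = 13.2484
boundary = - 63.6301 57.7244 63.6301 70.1400
tree:
13.2484
18.7199 8.2217
24.6256 12.7054 4.0657
29.9831 18.7199 7.1540 1.1810
34.8434 24.6256 12.2100 2.4383 0.0000
39.2526 29.9831 18.7199 5.0341 0.0000 0.0000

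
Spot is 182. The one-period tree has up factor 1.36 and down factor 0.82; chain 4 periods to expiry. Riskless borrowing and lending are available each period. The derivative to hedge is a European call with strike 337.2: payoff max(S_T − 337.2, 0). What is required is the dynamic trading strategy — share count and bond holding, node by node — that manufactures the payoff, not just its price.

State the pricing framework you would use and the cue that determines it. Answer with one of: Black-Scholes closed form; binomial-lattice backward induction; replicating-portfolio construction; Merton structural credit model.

framework: replicating-portfolio construction

Key observation: the mandate to exhibit the hedge at every date and state singles out the replicating-portfolio construction on the 4-period tree with factors 1.36 and 0.82 from 182.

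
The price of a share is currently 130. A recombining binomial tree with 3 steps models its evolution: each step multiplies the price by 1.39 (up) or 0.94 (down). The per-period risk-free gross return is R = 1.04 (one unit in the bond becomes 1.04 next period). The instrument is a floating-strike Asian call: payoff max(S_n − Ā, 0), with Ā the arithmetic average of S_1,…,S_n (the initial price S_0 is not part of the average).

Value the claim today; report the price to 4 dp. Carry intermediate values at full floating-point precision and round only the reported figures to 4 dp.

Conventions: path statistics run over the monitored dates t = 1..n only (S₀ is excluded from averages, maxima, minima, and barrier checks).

No-arbitrage gives p* = (R−d)/(u−d) = 0.2222: enumerate every path, weight its payoff by its p*-probability, and discount by R^3.
Enumerate all 2^3 = 8 price paths (U = up ×1.39, D = down ×0.94); each path with k up-moves has probability p*^k·(1−p*)^(3−k).
DDD: Ā=115.0146, payoff=0.0000, prob=0.470508
UDD: Ā=170.0748, payoff=0.0000, prob=0.134431
DUD: Ā=150.5748, payoff=9.0917, prob=0.134431
UUD: Ā=222.6585, payoff=13.4441, prob=0.038409
DDU: Ā=132.2448, payoff=27.4217, prob=0.134431
UDU: Ā=195.5535, payoff=40.5491, prob=0.038409
DUU: Ā=176.0535, payoff=60.0491, prob=0.038409
UUU: Ā=260.3345, payoff=88.7960, prob=0.010974
Price = Σ prob·payoff / R^3 = 10.263182 / 1.124864 = 9.1239

price = 9.1239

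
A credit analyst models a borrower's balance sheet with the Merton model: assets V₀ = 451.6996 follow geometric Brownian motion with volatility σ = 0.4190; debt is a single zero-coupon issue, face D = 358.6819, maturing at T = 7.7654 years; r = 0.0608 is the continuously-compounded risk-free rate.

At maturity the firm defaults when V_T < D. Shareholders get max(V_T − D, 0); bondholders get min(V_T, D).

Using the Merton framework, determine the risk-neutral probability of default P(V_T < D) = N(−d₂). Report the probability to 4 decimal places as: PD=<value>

PD=0.4928

Work the structural quantities from V₀ = 451.6996 against face 358.6819:
d₁ = [ln(V₀/D) + (r + σ²/2)T] / (σ√T)
   = [ln(451.6996/358.6819) + (0.0608 + 0.5·0.4190²)·7.7654] / (0.4190·√7.7654)
   = [0.230581 + 1.153787] / 1.167605 = 1.185648
d₂ = d₁ − σ√T = 1.185648 − 1.167605 = 0.018043
risk-neutral PD = N(−d₂) = N(-0.018043) = 0.492802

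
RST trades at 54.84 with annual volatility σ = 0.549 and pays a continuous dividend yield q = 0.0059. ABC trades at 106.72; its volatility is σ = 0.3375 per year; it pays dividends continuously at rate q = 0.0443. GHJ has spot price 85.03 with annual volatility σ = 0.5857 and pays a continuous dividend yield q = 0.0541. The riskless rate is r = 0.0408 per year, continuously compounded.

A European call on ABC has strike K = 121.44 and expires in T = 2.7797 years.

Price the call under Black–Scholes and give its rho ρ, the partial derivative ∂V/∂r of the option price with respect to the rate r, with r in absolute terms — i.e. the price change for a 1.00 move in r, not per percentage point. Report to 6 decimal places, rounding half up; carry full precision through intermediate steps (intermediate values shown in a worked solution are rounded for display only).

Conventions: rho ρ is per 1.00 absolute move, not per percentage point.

σ√T = 0.3375·√2.7797 = 0.562695
d₁ = (ln(S/K) + (r−q+σ²/2)T) / (σ√T) = (ln(106.72/121.44) + (0.0408−0.0443+0.3375²/2)·2.7797) / 0.562695 = (-0.129212 + 0.148584) / 0.562695 = 0.034427
d₂ = d₁ − σ√T = 0.034427 − 0.562695 = -0.528268
e^{−rT} = 0.892783
e^{−qT} = 0.884139
N(d₁) = 0.513732,  N(d₂) = 0.298657
Call price V = S·e^{−qT}·N(d₁) − K·e^{−rT}·N(d₂) = 48.473329 − 32.380244 = 16.093086
ρ = K·T·e^{−rT}·N(d₂) = 90.007363

price = 16.093086
ρ = 90.007363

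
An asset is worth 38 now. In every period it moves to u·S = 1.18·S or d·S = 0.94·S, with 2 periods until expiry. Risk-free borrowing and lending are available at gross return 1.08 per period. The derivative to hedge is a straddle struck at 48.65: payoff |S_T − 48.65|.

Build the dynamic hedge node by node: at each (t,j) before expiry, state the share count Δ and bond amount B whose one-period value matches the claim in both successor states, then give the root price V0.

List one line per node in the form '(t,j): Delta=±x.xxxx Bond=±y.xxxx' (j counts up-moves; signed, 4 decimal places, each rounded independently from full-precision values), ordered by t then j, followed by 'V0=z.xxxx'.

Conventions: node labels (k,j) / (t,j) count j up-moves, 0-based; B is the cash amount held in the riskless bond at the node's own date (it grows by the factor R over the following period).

The replicating-portfolio and risk-neutral prices coincide; use p* = (1.08−0.94)/(1.18−0.94) = 0.5833 for the latter.
Terminal payoffs: V(2,0)=15.0732, V(2,1)=6.5004, V(2,2)=4.2612
(1,0): S=35.7200. Δ = (V_up−V_dn)/(S_up−S_dn) = (6.5004−15.0732)/(42.1496−33.5768) = -1.0000. V = [p*·6.5004 + (1−p*)·15.0732]/1.08 = 9.3263. B = V − Δ·S = 45.0463.
(1,1): S=44.8400. Δ = (V_up−V_dn)/(S_up−S_dn) = (4.2612−6.5004)/(52.9112−42.1496) = -0.2081. V = [p*·4.2612 + (1−p*)·6.5004]/1.08 = 4.8094. B = V − Δ·S = 14.1394.
(0,0): S=38.0000. Δ = (V_up−V_dn)/(S_up−S_dn) = (4.8094−9.3263)/(44.8400−35.7200) = -0.4953. V = [p*·4.8094 + (1−p*)·9.3263]/1.08 = 6.1958. B = V − Δ·S = 25.0160.
Verification: the root portfolio costs Δ(0,0)·S0 + B(0,0) = 6.1958, matching V0.

(0,0): Delta=-0.4953 Bond=25.0160
(1,0): Delta=-1.0000 Bond=45.0463
(1,1): Delta=-0.2081 Bond=14.1394
V0=6.1958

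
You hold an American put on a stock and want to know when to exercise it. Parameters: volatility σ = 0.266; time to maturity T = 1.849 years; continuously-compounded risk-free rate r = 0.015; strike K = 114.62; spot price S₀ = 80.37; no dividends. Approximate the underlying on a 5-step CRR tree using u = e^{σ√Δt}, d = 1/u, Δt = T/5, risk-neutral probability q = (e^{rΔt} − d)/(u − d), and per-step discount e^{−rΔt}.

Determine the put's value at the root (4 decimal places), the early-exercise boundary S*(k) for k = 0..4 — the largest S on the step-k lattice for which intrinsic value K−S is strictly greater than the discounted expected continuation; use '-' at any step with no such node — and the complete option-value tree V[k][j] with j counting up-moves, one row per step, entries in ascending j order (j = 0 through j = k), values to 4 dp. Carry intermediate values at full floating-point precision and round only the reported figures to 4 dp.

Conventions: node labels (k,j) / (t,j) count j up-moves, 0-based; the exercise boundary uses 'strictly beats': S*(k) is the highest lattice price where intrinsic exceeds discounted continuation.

price = 35.9178
boundary = - 68.3665 58.1558 68.3665 80.3700
tree:
35.9178
46.2535 24.9939
56.4642 34.8729 14.4438
65.1499 46.2535 22.7900 5.4527
72.5384 56.4642 34.2500 10.4791 0.0000
78.8234 65.1499 46.2535 20.1390 0.0000 0.0000

params: Δt=0.36980 u=1.17558 d=0.85065 q=0.47677 e^(-rΔt)=0.99447
t_5 payoffs: 78.8234 65.1499 46.2535 20.1390 0.0000 0.0000
t_4: node(4,0) S=42.0816 payoff=72.5384 vs cont=71.9044 → 72.5384 [stop]  node(4,1) S=58.1558 payoff=56.4642 vs cont=55.8302 → 56.4642 [stop]  node(4,2) S=80.3700 payoff=34.2500 vs cont=33.6160 → 34.2500 [stop]  node(4,3) S=111.0695 payoff=3.5505 vs cont=10.4791 → 10.4791 [wait]  node(4,4) S=153.4956 payoff=0.0000 vs cont=0.0000 → 0.0000 [wait]  ⇒ S*(4)=80.3700
t_3: node(3,0) S=49.4701 payoff=65.1499 vs cont=64.5159 → 65.1499 [stop]  node(3,1) S=68.3665 payoff=46.2535 vs cont=45.6194 → 46.2535 [stop]  node(3,2) S=94.4810 payoff=20.1390 vs cont=22.7900 → 22.7900 [wait]  node(3,3) S=130.5706 payoff=0.0000 vs cont=5.4527 → 5.4527 [wait]  ⇒ S*(3)=68.3665
t_2: node(2,0) S=58.1558 payoff=56.4642 vs cont=55.8302 → 56.4642 [stop]  node(2,1) S=80.3700 payoff=34.2500 vs cont=34.8729 → 34.8729 [wait]  node(2,2) S=111.0695 payoff=3.5505 vs cont=14.4438 → 14.4438 [wait]  ⇒ S*(2)=58.1558
t_1: node(1,0) S=68.3665 payoff=46.2535 vs cont=45.9148 → 46.2535 [stop]  node(1,1) S=94.4810 payoff=20.1390 vs cont=24.9939 → 24.9939 [wait]  ⇒ S*(1)=68.3665
t_0: node(0,0) S=80.3700 payoff=34.2500 vs cont=35.9178 → 35.9178 [wait]  ⇒ S*(0)=-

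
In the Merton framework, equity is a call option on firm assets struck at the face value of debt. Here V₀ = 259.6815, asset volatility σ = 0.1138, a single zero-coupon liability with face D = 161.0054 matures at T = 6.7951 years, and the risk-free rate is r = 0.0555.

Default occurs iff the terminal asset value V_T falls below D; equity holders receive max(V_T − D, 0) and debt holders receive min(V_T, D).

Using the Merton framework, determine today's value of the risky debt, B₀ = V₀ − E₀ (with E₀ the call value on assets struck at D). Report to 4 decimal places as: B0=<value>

Work the structural quantities from V₀ = 259.6815 against face 161.0054:
d₁ = [ln(V₀/D) + (r + σ²/2)T] / (σ√T)
   = [ln(259.6815/161.0054) + (0.0555 + 0.5·0.1138²)·6.7951] / (0.1138·√6.7951)
   = [0.478018 + 0.421128] / 0.296647 = 3.031028
d₂ = d₁ − σ√T = 3.031028 − 0.296647 = 2.734381
N(d₁) = 0.998781,  N(d₂) = 0.996875,  e^(−rT) = 0.685828
E₀ = V₀·N(d₁) − D·e^(−rT)·N(d₂)
   = 259.6815·0.998781 − 161.0054·0.685828·0.996875 = 149.288054
B₀ = V₀ − E₀ = 259.6815 − 149.288054 = 110.393446

B0=110.3934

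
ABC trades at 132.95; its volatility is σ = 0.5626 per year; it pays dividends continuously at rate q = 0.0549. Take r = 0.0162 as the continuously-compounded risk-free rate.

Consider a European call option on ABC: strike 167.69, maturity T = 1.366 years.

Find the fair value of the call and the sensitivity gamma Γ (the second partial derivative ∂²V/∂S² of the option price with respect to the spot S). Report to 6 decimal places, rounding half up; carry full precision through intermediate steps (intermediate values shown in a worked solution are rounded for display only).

σ√T = 0.5626·√1.366 = 0.657544
d₁ = (ln(S/K) + (r−q+σ²/2)T) / (σ√T) = (ln(132.95/167.69) + (0.0162−0.0549+0.5626²/2)·1.366) / 0.657544 = (-0.232144 + 0.163318) / 0.657544 = -0.104671
d₂ = d₁ − σ√T = -0.104671 − 0.657544 = -0.762215
e^{−rT} = 0.978114
e^{−qT} = 0.927750
N(d₁) = 0.458318,  N(d₂) = 0.222966
Call price V = S·e^{−qT}·N(d₁) − K·e^{−rT}·N(d₂) = 56.530973 − 36.570821 = 19.960152
φ(d₁) = (1/√(2π))·e^{−d₁²/2} = 0.396763
Γ = e^{−qT}·φ(d₁) / (S·σ·√T) = 0.004211

price = 19.960152
Γ = 0.004211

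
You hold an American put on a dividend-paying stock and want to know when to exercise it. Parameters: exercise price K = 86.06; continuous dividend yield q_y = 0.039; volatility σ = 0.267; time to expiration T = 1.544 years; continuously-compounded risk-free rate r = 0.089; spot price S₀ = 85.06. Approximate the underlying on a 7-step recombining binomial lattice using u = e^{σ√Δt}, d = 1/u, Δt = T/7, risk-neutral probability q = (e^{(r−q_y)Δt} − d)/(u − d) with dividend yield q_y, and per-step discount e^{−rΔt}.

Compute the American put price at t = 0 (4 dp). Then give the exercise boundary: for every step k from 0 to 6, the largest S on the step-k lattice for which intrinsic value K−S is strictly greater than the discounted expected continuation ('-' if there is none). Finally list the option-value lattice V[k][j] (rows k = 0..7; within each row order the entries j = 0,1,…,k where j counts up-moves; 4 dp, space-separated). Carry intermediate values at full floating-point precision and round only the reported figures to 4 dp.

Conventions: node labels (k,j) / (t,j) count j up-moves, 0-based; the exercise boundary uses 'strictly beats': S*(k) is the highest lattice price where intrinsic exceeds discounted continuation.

price = 9.0433
boundary = - - 66.1923 58.3913 66.1923 58.3913 66.1923
tree:
9.0433
13.6310 5.0341
19.8677 8.2325 2.1899
27.6687 13.0439 3.9795 0.5743
34.5503 19.8677 7.0648 1.2020 0.0000
40.6209 27.6687 12.1398 2.5161 0.0000 0.0000
45.9760 34.5503 19.8677 5.2668 0.0000 0.0000 0.0000
50.7000 40.6209 27.6687 11.0246 0.0000 0.0000 0.0000 0.0000

params: Δt=0.22057 u=1.13360 d=0.88215 q=0.51279 e^(-rΔt)=0.98056
t_7 payoffs: 50.7000 40.6209 27.6687 11.0246 0.0000 0.0000 0.0000 0.0000
t_6: node(6,0) S=40.0840 payoff=45.9760 vs cont=44.6464 → 45.9760 [stop]  node(6,1) S=51.5097 payoff=34.5503 vs cont=33.3185 → 34.5503 [stop]  node(6,2) S=66.1923 payoff=19.8677 vs cont=18.7617 → 19.8677 [stop]  node(6,3) S=85.0600 payoff=1.0000 vs cont=5.2668 → 5.2668 [wait]  node(6,4) S=109.3059 payoff=0.0000 vs cont=0.0000 → 0.0000 [wait]  node(6,5) S=140.4629 payoff=0.0000 vs cont=0.0000 → 0.0000 [wait]  node(6,6) S=180.5011 payoff=0.0000 vs cont=0.0000 → 0.0000 [wait]  ⇒ S*(6)=66.1923
t_5: node(5,0) S=45.4391 payoff=40.6209 vs cont=39.3371 → 40.6209 [stop]  node(5,1) S=58.3913 payoff=27.6687 vs cont=26.4959 → 27.6687 [stop]  node(5,2) S=75.0354 payoff=11.0246 vs cont=12.1398 → 12.1398 [wait]  node(5,3) S=96.4238 payoff=0.0000 vs cont=2.5161 → 2.5161 [wait]  node(5,4) S=123.9089 payoff=0.0000 vs cont=0.0000 → 0.0000 [wait]  node(5,5) S=159.2285 payoff=0.0000 vs cont=0.0000 → 0.0000 [wait]  ⇒ S*(5)=58.3913
t_4: node(4,0) S=51.5097 payoff=34.5503 vs cont=33.3185 → 34.5503 [stop]  node(4,1) S=66.1923 payoff=19.8677 vs cont=19.3225 → 19.8677 [stop]  node(4,2) S=85.0600 payoff=1.0000 vs cont=7.0648 → 7.0648 [wait]  node(4,3) S=109.3059 payoff=0.0000 vs cont=1.2020 → 1.2020 [wait]  node(4,4) S=140.4629 payoff=0.0000 vs cont=0.0000 → 0.0000 [wait]  ⇒ S*(4)=66.1923
t_3: node(3,0) S=58.3913 payoff=27.6687 vs cont=26.4959 → 27.6687 [stop]  node(3,1) S=75.0354 payoff=11.0246 vs cont=13.0439 → 13.0439 [wait]  node(3,2) S=96.4238 payoff=0.0000 vs cont=3.9795 → 3.9795 [wait]  node(3,3) S=123.9089 payoff=0.0000 vs cont=0.5743 → 0.5743 [wait]  ⇒ S*(3)=58.3913
t_2: node(2,0) S=66.1923 payoff=19.8677 vs cont=19.7771 → 19.8677 [stop]  node(2,1) S=85.0600 payoff=1.0000 vs cont=8.2325 → 8.2325 [wait]  node(2,2) S=109.3059 payoff=0.0000 vs cont=2.1899 → 2.1899 [wait]  ⇒ S*(2)=66.1923
t_1: node(1,0) S=75.0354 payoff=11.0246 vs cont=13.6310 → 13.6310 [wait]  node(1,1) S=96.4238 payoff=0.0000 vs cont=5.0341 → 5.0341 [wait]  ⇒ S*(1)=-
t_0: node(0,0) S=85.0600 payoff=1.0000 vs cont=9.0433 → 9.0433 [wait]  ⇒ S*(0)=-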